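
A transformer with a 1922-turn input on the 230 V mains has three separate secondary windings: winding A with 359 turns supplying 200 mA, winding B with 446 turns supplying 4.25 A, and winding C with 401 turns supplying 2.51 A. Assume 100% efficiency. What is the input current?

I_in ≈ 1.55 A

V_A = 230 × 359/1922 = 42.960 V; V_B = 230 × 446/1922 = 53.371 V; V_C = 230 × 401/1922 = 47.986 V.
P_out = V_A I_A + V_B I_B + V_C I_C = 42.960×0.200 + 53.371×4.25 + 47.986×2.51 = 8.5921 + 226.83 + 120.45 = 355.87 W.
Ideal ⇒ P_in = P_out, so I_in = P_out/V_in = 355.87/230 = 1.55 A.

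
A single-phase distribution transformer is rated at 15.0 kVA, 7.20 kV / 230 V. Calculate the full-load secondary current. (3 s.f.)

I_s = S/V_s = 15000/230 = 65.2 A.

I_s ≈ 65.2 A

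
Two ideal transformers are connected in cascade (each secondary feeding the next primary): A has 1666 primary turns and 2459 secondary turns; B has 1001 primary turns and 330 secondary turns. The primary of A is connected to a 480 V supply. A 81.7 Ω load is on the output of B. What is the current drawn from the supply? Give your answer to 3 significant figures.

After A: V = 480.00 × 2459/1666 = 708.48 V.
After B: V = 708.48 × 330/1001 = 233.56 V.
I_load = 233.56/81.7 = 2.8588 A, so P_out = 233.56 × 2.8588 = 667.71 W.
All ideal ⇒ P_in = P_out, so I_supply = 667.71/480 = 1.39 A.

I_supply ≈ 1.39 A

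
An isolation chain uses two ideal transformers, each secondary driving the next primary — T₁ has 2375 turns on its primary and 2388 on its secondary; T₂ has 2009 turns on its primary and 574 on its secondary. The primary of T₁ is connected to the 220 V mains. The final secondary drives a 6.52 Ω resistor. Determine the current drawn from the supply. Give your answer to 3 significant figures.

I_supply ≈ 2.78 A

After T₁: V = 220.00 × 2388/2375 = 221.20 V.
After T₂: V = 221.20 × 574/2009 = 63.201 V.
I_load = 63.201/6.52 = 9.6934 A, so P_out = 63.201 × 9.6934 = 612.64 W.
All ideal ⇒ P_in = P_out, so I_supply = 612.64/220 = 2.78 A.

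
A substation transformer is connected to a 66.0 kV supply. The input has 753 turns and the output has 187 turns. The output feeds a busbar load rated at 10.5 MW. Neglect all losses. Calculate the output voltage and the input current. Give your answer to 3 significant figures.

V_out = V_in × N_out/N_in = 66000 × 187/753 = 16390 V.
I_out = P/V_out = 1.05×10^7/16390 = 640.62 A.
I_in = I_out × N_out/N_in = 640.62 × 187/753 = 159 A.

V_out ≈ 16400 V, I_in ≈ 159 A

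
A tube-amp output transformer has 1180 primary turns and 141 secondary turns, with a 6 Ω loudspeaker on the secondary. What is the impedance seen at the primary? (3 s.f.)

Z_p ≈ 420 Ω

Z_p = (N_p/N_s)² × Z_s = (1180/141)² × 6 = 420 Ω.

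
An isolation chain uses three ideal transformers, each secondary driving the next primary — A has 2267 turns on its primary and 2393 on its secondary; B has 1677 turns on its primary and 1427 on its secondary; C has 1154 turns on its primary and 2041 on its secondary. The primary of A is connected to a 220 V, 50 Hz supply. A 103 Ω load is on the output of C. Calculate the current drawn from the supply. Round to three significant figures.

Secondary of A: V = 220.00 × 2393/2267 = 232.23 V.
Secondary of B: V = 232.23 × 1427/1677 = 197.61 V.
Secondary of C: V = 197.61 × 2041/1154 = 349.50 V.
I_load = 349.50/103 = 3.3932 A, so P_out = 349.50 × 3.3932 = 1185.9 W.
All ideal ⇒ P_in = P_out, so I_supply = 1185.9/220 = 5.39 A.

I_supply ≈ 5.39 A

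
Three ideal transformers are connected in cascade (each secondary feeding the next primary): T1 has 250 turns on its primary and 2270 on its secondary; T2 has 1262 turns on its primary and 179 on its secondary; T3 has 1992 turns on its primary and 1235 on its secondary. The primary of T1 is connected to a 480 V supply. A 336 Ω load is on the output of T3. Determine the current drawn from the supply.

I_supply ≈ 0.911 A

Secondary of T1: V = 480.00 × 2270/250 = 4358.4 V.
Secondary of T2: V = 4358.4 × 179/1262 = 618.19 V.
Secondary of T3: V = 618.19 × 1235/1992 = 383.26 V.
I_load = 383.26/336 = 1.1407 A, so P_out = 383.26 × 1.1407 = 437.18 W.
All ideal ⇒ P_in = P_out, so I_supply = 437.18/480 = 0.911 A.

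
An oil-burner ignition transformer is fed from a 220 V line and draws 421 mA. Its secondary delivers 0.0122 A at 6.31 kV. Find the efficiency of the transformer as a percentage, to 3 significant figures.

P_in = 220 × 0.421 = 92.6200 W.
P_out = 6310 × 0.0122 = 76.9820 W.
η = P_out/P_in = 76.9820/92.6200 = 0.831.

η ≈ 83.1%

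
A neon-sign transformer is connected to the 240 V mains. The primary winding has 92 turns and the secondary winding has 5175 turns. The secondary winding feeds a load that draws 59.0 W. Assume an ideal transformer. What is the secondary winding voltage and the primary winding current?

V_s ≈ 13500 V, I_p ≈ 0.246 A

V_s = V_p × N_s/N_p = 240 × 5175/92 = 13500 V.
I_s = P/V_s = 59.0/13500 = 0.0043704 A.
I_p = I_s × N_s/N_p = 0.0043704 × 5175/92 = 0.246 A.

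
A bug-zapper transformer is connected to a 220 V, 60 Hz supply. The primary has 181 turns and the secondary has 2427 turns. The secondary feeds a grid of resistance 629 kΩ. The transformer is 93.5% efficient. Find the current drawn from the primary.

V_s = 220 × 2427/181 = 2949.9 V.
I_s = V_s/R = 2949.9/629000 = 0.0046899 A.
P_out = V_s I_s = 2949.9 × 0.0046899 = 13.835 W.
P_in = P_out/η = 13.835/0.935 = 14.797 W.
I_p = P_in/V_p = 14.797/220 = 0.0673 A.

I_p ≈ 0.0673 A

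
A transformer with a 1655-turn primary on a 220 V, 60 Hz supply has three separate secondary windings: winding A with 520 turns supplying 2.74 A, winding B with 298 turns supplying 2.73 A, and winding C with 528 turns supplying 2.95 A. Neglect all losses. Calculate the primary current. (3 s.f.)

I_p ≈ 2.29 A

V_A = 220 × 520/1655 = 69.124 V; V_B = 220 × 298/1655 = 39.613 V; V_C = 220 × 528/1655 = 70.187 V.
P_out = V_A I_A + V_B I_B + V_C I_C = 69.124×2.74 + 39.613×2.73 + 70.187×2.95 = 189.40 + 108.14 + 207.05 = 504.60 W.
Ideal ⇒ P_in = P_out, so I_p = P_out/V_p = 504.60/220 = 2.29 A.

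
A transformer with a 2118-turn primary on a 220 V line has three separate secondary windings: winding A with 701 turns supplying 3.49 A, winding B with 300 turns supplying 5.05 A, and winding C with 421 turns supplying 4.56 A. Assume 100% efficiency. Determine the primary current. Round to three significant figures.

I_p ≈ 2.78 A

V_A = 220 × 701/2118 = 72.814 V; V_B = 220 × 300/2118 = 31.161 V; V_C = 220 × 421/2118 = 43.730 V.
P_out = V_A I_A + V_B I_B + V_C I_C = 72.814×3.49 + 31.161×5.05 + 43.730×4.56 = 254.12 + 157.37 + 199.41 = 610.89 W.
Ideal ⇒ P_in = P_out, so I_p = P_out/V_p = 610.89/220 = 2.78 A.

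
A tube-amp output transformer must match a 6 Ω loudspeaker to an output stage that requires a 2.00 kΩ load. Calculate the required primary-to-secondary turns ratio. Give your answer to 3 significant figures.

N_p/N_s ≈ 18.3

Z_p/Z_s = (N_p/N_s)², so N_p/N_s = √(2000/6) = √333 = 18.3.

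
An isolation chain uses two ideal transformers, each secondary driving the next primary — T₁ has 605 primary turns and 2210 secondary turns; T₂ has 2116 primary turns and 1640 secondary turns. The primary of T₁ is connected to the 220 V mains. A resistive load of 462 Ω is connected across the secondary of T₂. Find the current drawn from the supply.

After T₁: V = 220.00 × 2210/605 = 803.64 V.
After T₂: V = 803.64 × 1640/2116 = 622.86 V.
I_load = 622.86/462 = 1.3482 A, so P_out = 622.86 × 1.3482 = 839.72 W.
All ideal ⇒ P_in = P_out, so I_supply = 839.72/220 = 3.82 A.

I_supply ≈ 3.82 A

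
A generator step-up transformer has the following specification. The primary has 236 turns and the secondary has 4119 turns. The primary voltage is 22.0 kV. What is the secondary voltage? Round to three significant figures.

V_s/V_p = N_s/N_p, so V_s = 22000 × 4119/236 = 384000 V.

V_s ≈ 384000 V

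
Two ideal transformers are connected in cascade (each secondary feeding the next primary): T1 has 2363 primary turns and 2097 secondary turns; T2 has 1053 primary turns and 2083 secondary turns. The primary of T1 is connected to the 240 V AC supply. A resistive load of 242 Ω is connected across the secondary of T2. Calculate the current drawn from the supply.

After T1: V = 240.00 × 2097/2363 = 212.98 V.
After T2: V = 212.98 × 2083/1053 = 421.31 V.
I_load = 421.31/242 = 1.7410 A, so P_out = 421.31 × 1.7410 = 733.50 W.
All ideal ⇒ P_in = P_out, so I_supply = 733.50/240 = 3.06 A.

I_supply ≈ 3.06 A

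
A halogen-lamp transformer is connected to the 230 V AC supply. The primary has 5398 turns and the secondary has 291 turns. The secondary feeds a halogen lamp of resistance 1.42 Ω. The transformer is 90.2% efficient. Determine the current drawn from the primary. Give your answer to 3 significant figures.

I_p ≈ 0.522 A

V_s = 230 × 291/5398 = 12.399 V.
I_s = V_s/R = 12.399/1.42 = 8.7317 A.
P_out = V_s I_s = 12.399 × 8.7317 = 108.26 W.
P_in = P_out/η = 108.26/0.902 = 120.03 W.
I_p = P_in/V_p = 120.03/230 = 0.522 A.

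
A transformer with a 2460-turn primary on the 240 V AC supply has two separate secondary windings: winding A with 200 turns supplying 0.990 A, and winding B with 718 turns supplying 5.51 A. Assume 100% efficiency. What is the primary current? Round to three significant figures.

V_A = 240 × 200/2460 = 19.512 V; V_B = 240 × 718/2460 = 70.049 V.
P_out = V_A I_A + V_B I_B = 19.512×0.990 + 70.049×5.51 = 19.317 + 385.97 = 405.29 W.
Ideal ⇒ P_in = P_out, so I_p = P_out/V_p = 405.29/240 = 1.69 A.

I_p ≈ 1.69 A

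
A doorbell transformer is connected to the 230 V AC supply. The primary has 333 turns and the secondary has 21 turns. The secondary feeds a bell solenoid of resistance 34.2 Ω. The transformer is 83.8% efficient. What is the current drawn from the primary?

V_s = 230 × 21/333 = 14.505 V.
I_s = V_s/R = 14.505/34.2 = 0.42411 A.
P_out = V_s I_s = 14.505 × 0.42411 = 6.1515 W.
P_in = P_out/η = 6.1515/0.838 = 7.3407 W.
I_p = P_in/V_p = 7.3407/230 = 0.0319 A.

I_p ≈ 0.0319 A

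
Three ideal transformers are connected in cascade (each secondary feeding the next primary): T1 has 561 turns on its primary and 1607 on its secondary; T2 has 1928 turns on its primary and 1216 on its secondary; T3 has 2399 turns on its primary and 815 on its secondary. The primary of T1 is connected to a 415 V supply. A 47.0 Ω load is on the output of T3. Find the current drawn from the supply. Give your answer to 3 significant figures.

I_supply ≈ 3.33 A

After T1: V = 415.00 × 1607/561 = 1188.8 V.
After T2: V = 1188.8 × 1216/1928 = 749.77 V.
After T3: V = 749.77 × 815/2399 = 254.72 V.
I_load = 254.72/47.0 = 5.4195 A, so P_out = 254.72 × 5.4195 = 1380.4 W.
All ideal ⇒ P_in = P_out, so I_supply = 1380.4/415 = 3.33 A.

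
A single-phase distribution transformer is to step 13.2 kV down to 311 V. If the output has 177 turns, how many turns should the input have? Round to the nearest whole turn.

N_in = 7513 turns

N_in/N_out = V_in/V_out, so N_in = 177 × 13200/311 = 7512.5 ≈ 7513 turns.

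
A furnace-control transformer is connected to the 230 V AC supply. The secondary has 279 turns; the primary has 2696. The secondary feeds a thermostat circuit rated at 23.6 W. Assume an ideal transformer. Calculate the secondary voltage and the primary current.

V_s ≈ 23.8 V, I_p ≈ 0.103 A

V_s = V_p × N_s/N_p = 230 × 279/2696 = 23.802 V.
I_s = P/V_s = 23.6/23.802 = 0.99152 A.
I_p = I_s × N_s/N_p = 0.99152 × 279/2696 = 0.103 A.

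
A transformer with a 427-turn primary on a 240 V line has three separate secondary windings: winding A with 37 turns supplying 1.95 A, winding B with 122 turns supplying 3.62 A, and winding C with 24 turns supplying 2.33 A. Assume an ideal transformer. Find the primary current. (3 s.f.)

I_p ≈ 1.33 A

V_A = 240 × 37/427 = 20.796 V; V_B = 240 × 122/427 = 68.571 V; V_C = 240 × 24/427 = 13.489 V.
P_out = V_A I_A + V_B I_B + V_C I_C = 20.796×1.95 + 68.571×3.62 + 13.489×2.33 = 40.553 + 248.23 + 31.430 = 320.21 W.
Ideal ⇒ P_in = P_out, so I_p = P_out/V_p = 320.21/240 = 1.33 A.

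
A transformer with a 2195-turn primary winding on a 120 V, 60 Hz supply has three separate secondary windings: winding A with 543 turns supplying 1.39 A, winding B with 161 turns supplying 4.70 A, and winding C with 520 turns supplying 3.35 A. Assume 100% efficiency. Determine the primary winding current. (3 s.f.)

V_A = 120 × 543/2195 = 29.686 V; V_B = 120 × 161/2195 = 8.8018 V; V_C = 120 × 520/2195 = 28.428 V.
P_out = V_A I_A + V_B I_B + V_C I_C = 29.686×1.39 + 8.8018×4.70 + 28.428×3.35 = 41.263 + 41.369 + 95.235 = 177.87 W.
Ideal ⇒ P_in = P_out, so I_p = P_out/V_p = 177.87/120 = 1.48 A.

I_p ≈ 1.48 A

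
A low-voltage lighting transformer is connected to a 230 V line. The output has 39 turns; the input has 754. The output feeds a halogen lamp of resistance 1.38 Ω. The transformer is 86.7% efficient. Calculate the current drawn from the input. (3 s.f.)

I_in ≈ 0.514 A

V_out = 230 × 39/754 = 11.897 V.
I_out = V_out/R = 11.897/1.38 = 8.6207 A.
P_out = V_out I_out = 11.897 × 8.6207 = 102.56 W.
P_in = P_out/η = 102.56/0.867 = 118.29 W.
I_in = P_in/V_in = 118.29/230 = 0.514 A.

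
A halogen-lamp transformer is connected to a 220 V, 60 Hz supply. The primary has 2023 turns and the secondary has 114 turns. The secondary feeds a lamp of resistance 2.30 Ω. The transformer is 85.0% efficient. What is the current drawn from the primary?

I_p ≈ 0.357 A

V_s = 220 × 114/2023 = 12.397 V.
I_s = V_s/R = 12.397/2.30 = 5.3902 A.
P_out = V_s I_s = 12.397 × 5.3902 = 66.824 W.
P_in = P_out/η = 66.824/0.850 = 78.617 W.
I_p = P_in/V_p = 78.617/220 = 0.357 A.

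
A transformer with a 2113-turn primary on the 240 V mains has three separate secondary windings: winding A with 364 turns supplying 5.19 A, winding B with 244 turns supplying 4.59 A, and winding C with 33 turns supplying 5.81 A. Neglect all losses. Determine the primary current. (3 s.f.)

V_A = 240 × 364/2113 = 41.344 V; V_B = 240 × 244/2113 = 27.714 V; V_C = 240 × 33/2113 = 3.7482 V.
P_out = V_A I_A + V_B I_B + V_C I_C = 41.344×5.19 + 27.714×4.59 + 3.7482×5.81 = 214.58 + 127.21 + 21.777 = 363.56 W.
Ideal ⇒ P_in = P_out, so I_p = P_out/V_p = 363.56/240 = 1.51 A.

I_p ≈ 1.51 A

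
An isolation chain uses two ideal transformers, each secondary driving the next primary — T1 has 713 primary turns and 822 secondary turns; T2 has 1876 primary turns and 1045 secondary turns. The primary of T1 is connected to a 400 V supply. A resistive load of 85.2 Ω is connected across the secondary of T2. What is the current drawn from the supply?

Secondary of T1: V = 400.00 × 822/713 = 461.15 V.
Secondary of T2: V = 461.15 × 1045/1876 = 256.88 V.
I_load = 256.88/85.2 = 3.0150 A, so P_out = 256.88 × 3.0150 = 774.48 W.
All ideal ⇒ P_in = P_out, so I_supply = 774.48/400 = 1.94 A.

I_supply ≈ 1.94 A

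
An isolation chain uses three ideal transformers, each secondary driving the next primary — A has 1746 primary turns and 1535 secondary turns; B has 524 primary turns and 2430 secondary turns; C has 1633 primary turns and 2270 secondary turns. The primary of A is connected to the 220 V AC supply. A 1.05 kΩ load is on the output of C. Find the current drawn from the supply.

After A: V = 220.00 × 1535/1746 = 193.41 V.
After B: V = 193.41 × 2430/524 = 896.94 V.
After C: V = 896.94 × 2270/1633 = 1246.8 V.
I_load = 1246.8/1050 = 1.1874 A, so P_out = 1246.8 × 1.1874 = 1480.5 W.
All ideal ⇒ P_in = P_out, so I_supply = 1480.5/220 = 6.73 A.

I_supply ≈ 6.73 A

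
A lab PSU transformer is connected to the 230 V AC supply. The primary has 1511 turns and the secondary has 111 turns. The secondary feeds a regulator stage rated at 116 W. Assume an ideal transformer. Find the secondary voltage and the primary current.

V_s ≈ 16.9 V, I_p ≈ 0.504 A

V_s = V_p × N_s/N_p = 230 × 111/1511 = 16.896 V.
I_s = P/V_s = 116/16.896 = 6.8655 A.
I_p = I_s × N_s/N_p = 6.8655 × 111/1511 = 0.504 A.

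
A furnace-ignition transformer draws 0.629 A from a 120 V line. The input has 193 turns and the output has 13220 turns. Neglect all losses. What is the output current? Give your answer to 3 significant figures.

I_out ≈ 0.00918 A

I_out/I_in = N_in/N_out, so I_out = 0.629 × 193/13220 = 0.00918 A.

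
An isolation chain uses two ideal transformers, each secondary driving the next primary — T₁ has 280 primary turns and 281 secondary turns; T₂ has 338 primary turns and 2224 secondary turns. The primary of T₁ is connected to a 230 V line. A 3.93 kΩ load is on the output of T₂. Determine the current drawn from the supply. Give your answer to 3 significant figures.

I_supply ≈ 2.55 A

After T₁: V = 230.00 × 281/280 = 230.82 V.
After T₂: V = 230.82 × 2224/338 = 1518.8 V.
I_load = 1518.8/3930 = 0.38646 A, so P_out = 1518.8 × 0.38646 = 586.94 W.
All ideal ⇒ P_in = P_out, so I_supply = 586.94/230 = 2.55 A.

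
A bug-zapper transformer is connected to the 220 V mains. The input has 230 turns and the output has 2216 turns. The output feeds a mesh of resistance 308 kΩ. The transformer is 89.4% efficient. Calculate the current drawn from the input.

V_out = 220 × 2216/230 = 2119.7 V.
I_out = V_out/R = 2119.7/308000 = 0.0068820 A.
P_out = V_out I_out = 2119.7 × 0.0068820 = 14.587 W.
P_in = P_out/η = 14.587/0.894 = 16.317 W.
I_in = P_in/V_in = 16.317/220 = 0.0742 A.

I_in ≈ 0.0742 A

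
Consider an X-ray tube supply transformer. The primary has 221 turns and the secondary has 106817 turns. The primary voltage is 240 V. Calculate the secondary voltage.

V_s/V_p = N_s/N_p, so V_s = 240 × 106817/221 = 116000 V.

V_s ≈ 116000 V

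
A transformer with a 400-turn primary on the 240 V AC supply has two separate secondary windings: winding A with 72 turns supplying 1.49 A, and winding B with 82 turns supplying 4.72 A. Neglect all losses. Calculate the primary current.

I_p ≈ 1.24 A

V_A = 240 × 72/400 = 43.200 V; V_B = 240 × 82/400 = 49.200 V.
P_out = V_A I_A + V_B I_B = 43.200×1.49 + 49.200×4.72 = 64.368 + 232.22 = 296.59 W.
Ideal ⇒ P_in = P_out, so I_p = P_out/V_p = 296.59/240 = 1.24 A.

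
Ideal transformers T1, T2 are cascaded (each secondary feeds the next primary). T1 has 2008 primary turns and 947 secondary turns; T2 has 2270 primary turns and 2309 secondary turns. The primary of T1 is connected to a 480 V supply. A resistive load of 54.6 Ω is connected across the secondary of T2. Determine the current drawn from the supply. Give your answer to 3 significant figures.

After T1: V = 480.00 × 947/2008 = 226.37 V.
After T2: V = 226.37 × 2309/2270 = 230.26 V.
I_load = 230.26/54.6 = 4.2173 A, so P_out = 230.26 × 4.2173 = 971.09 W.
All ideal ⇒ P_in = P_out, so I_supply = 971.09/480 = 2.02 A.

I_supply ≈ 2.02 A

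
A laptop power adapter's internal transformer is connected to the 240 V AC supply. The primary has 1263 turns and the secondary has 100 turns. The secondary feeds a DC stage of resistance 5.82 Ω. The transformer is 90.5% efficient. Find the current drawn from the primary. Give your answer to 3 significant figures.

V_s = 240 × 100/1263 = 19.002 V.
I_s = V_s/R = 19.002/5.82 = 3.2650 A.
P_out = V_s I_s = 19.002 × 3.2650 = 62.043 W.
P_in = P_out/η = 62.043/0.905 = 68.556 W.
I_p = P_in/V_p = 68.556/240 = 0.286 A.

I_p ≈ 0.286 A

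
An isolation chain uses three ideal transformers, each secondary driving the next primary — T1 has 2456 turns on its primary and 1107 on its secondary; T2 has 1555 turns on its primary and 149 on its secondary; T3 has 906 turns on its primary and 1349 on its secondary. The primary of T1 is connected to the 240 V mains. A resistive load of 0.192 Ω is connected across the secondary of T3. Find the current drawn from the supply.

Secondary of T1: V = 240.00 × 1107/2456 = 108.18 V.
Secondary of T2: V = 108.18 × 149/1555 = 10.365 V.
Secondary of T3: V = 10.365 × 1349/906 = 15.434 V.
I_load = 15.434/0.192 = 80.384 A, so P_out = 15.434 × 80.384 = 1240.6 W.
All ideal ⇒ P_in = P_out, so I_supply = 1240.6/240 = 5.17 A.

I_supply ≈ 5.17 A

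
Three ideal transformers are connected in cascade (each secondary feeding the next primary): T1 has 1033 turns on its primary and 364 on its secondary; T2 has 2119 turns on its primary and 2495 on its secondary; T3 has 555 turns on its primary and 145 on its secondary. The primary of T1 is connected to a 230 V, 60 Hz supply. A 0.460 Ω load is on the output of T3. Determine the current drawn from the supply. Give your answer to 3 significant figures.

After T1: V = 230.00 × 364/1033 = 81.045 V.
After T2: V = 81.045 × 2495/2119 = 95.426 V.
After T3: V = 95.426 × 145/555 = 24.931 V.
I_load = 24.931/0.460 = 54.198 A, so P_out = 24.931 × 54.198 = 1351.2 W.
All ideal ⇒ P_in = P_out, so I_supply = 1351.2/230 = 5.87 A.

I_supply ≈ 5.87 A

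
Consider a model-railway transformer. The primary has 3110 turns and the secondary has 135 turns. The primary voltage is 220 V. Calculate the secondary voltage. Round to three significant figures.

V_s ≈ 9.55 V

V_s/V_p = N_s/N_p, so V_s = 220 × 135/3110 = 9.55 V.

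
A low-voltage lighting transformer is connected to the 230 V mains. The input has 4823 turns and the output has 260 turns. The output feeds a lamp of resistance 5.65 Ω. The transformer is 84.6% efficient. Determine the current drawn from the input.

V_out = 230 × 260/4823 = 12.399 V.
I_out = V_out/R = 12.399/5.65 = 2.1945 A.
P_out = V_out I_out = 12.399 × 2.1945 = 27.209 W.
P_in = P_out/η = 27.209/0.846 = 32.162 W.
I_in = P_in/V_in = 32.162/230 = 0.140 A.

I_in ≈ 0.140 A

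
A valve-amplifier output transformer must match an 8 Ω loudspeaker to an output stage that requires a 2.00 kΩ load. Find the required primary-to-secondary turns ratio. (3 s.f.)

N_p/N_s ≈ 15.8

Z_p/Z_s = (N_p/N_s)², so N_p/N_s = √(2000/8) = √250 = 15.8.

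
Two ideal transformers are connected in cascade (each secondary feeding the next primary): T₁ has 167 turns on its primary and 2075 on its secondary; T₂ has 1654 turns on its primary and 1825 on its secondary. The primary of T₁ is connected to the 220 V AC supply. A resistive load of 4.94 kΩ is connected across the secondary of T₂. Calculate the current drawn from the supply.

After T₁: V = 220.00 × 2075/167 = 2733.5 V.
After T₂: V = 2733.5 × 1825/1654 = 3016.1 V.
I_load = 3016.1/4940 = 0.61055 A, so P_out = 3016.1 × 0.61055 = 1841.5 W.
All ideal ⇒ P_in = P_out, so I_supply = 1841.5/220 = 8.37 A.

I_supply ≈ 8.37 A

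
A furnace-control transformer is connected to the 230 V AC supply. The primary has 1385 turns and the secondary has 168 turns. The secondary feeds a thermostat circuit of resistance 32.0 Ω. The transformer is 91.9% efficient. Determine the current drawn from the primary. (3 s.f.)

V_s = 230 × 168/1385 = 27.899 V.
I_s = V_s/R = 27.899/32.0 = 0.87184 A.
P_out = V_s I_s = 27.899 × 0.87184 = 24.323 W.
P_in = P_out/η = 24.323/0.919 = 26.467 W.
I_p = P_in/V_p = 26.467/230 = 0.115 A.

I_p ≈ 0.115 A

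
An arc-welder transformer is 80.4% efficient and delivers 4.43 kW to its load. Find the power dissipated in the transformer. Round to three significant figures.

P_loss ≈ 1080 W

P_in = P_out/η = 4430/0.804 = 5509.95 W.
P_loss = P_in − P_out = 5509.95 − 4430 = 1080 W.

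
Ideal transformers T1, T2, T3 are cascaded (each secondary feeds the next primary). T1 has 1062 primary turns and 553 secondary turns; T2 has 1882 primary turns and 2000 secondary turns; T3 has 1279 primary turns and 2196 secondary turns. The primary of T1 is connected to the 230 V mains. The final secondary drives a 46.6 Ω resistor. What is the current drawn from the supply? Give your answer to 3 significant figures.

I_supply ≈ 4.46 A

Secondary of T1: V = 230.00 × 553/1062 = 119.76 V.
Secondary of T2: V = 119.76 × 2000/1882 = 127.27 V.
Secondary of T3: V = 127.27 × 2196/1279 = 218.52 V.
I_load = 218.52/46.6 = 4.6894 A, so P_out = 218.52 × 4.6894 = 1024.7 W.
All ideal ⇒ P_in = P_out, so I_supply = 1024.7/230 = 4.46 A.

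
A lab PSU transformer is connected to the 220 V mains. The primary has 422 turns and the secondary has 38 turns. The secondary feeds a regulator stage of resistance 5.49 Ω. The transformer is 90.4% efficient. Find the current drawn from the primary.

I_p ≈ 0.359 A

V_s = 220 × 38/422 = 19.810 V.
I_s = V_s/R = 19.810/5.49 = 3.6085 A.
P_out = V_s I_s = 19.810 × 3.6085 = 71.485 W.
P_in = P_out/η = 71.485/0.904 = 79.076 W.
I_p = P_in/V_p = 79.076/220 = 0.359 A.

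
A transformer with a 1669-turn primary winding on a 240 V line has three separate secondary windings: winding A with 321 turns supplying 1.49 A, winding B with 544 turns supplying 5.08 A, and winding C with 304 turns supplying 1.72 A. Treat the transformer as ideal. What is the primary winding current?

I_p ≈ 2.26 A

V_A = 240 × 321/1669 = 46.159 V; V_B = 240 × 544/1669 = 78.226 V; V_C = 240 × 304/1669 = 43.715 V.
P_out = V_A I_A + V_B I_B + V_C I_C = 46.159×1.49 + 78.226×5.08 + 43.715×1.72 = 68.777 + 397.39 + 75.189 = 541.36 W.
Ideal ⇒ P_in = P_out, so I_p = P_out/V_p = 541.36/240 = 2.26 A.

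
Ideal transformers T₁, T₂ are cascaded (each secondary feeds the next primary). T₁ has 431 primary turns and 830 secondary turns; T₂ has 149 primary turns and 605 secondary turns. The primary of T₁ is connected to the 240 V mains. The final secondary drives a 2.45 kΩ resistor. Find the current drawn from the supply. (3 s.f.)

I_supply ≈ 5.99 A

Secondary of T₁: V = 240.00 × 830/431 = 462.18 V.
Secondary of T₂: V = 462.18 × 605/149 = 1876.6 V.
I_load = 1876.6/2450 = 0.76598 A, so P_out = 1876.6 × 0.76598 = 1437.5 W.
All ideal ⇒ P_in = P_out, so I_supply = 1437.5/240 = 5.99 A.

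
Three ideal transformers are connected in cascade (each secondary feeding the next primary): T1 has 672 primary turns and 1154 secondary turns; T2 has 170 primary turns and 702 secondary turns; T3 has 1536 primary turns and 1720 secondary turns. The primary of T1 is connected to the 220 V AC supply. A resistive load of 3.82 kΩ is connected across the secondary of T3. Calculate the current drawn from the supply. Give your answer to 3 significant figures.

I_supply ≈ 3.63 A

Secondary of T1: V = 220.00 × 1154/672 = 377.80 V.
Secondary of T2: V = 377.80 × 702/170 = 1560.1 V.
Secondary of T3: V = 1560.1 × 1720/1536 = 1747.0 V.
I_load = 1747.0/3820 = 0.45732 A, so P_out = 1747.0 × 0.45732 = 798.92 W.
All ideal ⇒ P_in = P_out, so I_supply = 798.92/220 = 3.63 A.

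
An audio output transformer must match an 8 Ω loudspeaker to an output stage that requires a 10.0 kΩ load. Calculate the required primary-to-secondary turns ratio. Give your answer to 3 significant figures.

Z_p/Z_s = (N_p/N_s)², so N_p/N_s = √(10000/8) = √1250 = 35.4.

N_p/N_s ≈ 35.4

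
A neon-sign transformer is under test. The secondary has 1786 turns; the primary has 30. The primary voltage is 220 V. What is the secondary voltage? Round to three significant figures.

V_s ≈ 13100 V

V_s/V_p = N_s/N_p, so V_s = 220 × 1786/30 = 13100 V.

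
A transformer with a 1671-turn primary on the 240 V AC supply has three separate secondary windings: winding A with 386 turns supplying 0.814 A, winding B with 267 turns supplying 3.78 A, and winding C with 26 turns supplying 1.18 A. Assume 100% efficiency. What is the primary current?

I_p ≈ 0.810 A

V_A = 240 × 386/1671 = 55.440 V; V_B = 240 × 267/1671 = 38.348 V; V_C = 240 × 26/1671 = 3.7343 V.
P_out = V_A I_A + V_B I_B + V_C I_C = 55.440×0.814 + 38.348×3.78 + 3.7343×1.18 = 45.128 + 144.96 + 4.4065 = 194.49 W.
Ideal ⇒ P_in = P_out, so I_p = P_out/V_p = 194.49/240 = 0.810 A.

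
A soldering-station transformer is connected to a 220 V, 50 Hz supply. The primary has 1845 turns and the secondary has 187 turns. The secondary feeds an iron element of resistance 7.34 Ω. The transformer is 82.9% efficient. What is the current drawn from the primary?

V_s = 220 × 187/1845 = 22.298 V.
I_s = V_s/R = 22.298/7.34 = 3.0379 A.
P_out = V_s I_s = 22.298 × 3.0379 = 67.739 W.
P_in = P_out/η = 67.739/0.829 = 81.712 W.
I_p = P_in/V_p = 81.712/220 = 0.371 A.

I_p ≈ 0.371 A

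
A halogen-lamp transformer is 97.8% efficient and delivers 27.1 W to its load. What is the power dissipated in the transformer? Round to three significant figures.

P_loss ≈ 0.610 W

P_in = P_out/η = 27.1/0.978 = 27.7096 W.
P_loss = P_in − P_out = 27.7096 − 27.1 = 0.610 W.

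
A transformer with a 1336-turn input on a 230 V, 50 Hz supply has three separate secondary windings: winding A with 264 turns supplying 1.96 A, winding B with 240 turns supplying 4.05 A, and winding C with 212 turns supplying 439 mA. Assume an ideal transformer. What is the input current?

I_in ≈ 1.18 A

V_A = 230 × 264/1336 = 45.449 V; V_B = 230 × 240/1336 = 41.317 V; V_C = 230 × 212/1336 = 36.497 V.
P_out = V_A I_A + V_B I_B + V_C I_C = 45.449×1.96 + 41.317×4.05 + 36.497×0.439 = 89.080 + 167.34 + 16.022 = 272.44 W.
Ideal ⇒ P_in = P_out, so I_in = P_out/V_in = 272.44/230 = 1.18 A.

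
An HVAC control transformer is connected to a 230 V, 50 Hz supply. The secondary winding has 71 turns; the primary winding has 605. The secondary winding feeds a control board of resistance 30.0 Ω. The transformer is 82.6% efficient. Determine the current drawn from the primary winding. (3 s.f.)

V_s = 230 × 71/605 = 26.992 V.
I_s = V_s/R = 26.992/30.0 = 0.89972 A.
P_out = V_s I_s = 26.992 × 0.89972 = 24.285 W.
P_in = P_out/η = 24.285/0.826 = 29.401 W.
I_p = P_in/V_p = 29.401/230 = 0.128 A.

I_p ≈ 0.128 A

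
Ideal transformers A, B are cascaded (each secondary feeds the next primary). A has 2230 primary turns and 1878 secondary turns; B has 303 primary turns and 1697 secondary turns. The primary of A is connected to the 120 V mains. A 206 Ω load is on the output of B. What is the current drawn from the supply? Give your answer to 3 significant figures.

I_supply ≈ 13.0 A

Secondary of A: V = 120.00 × 1878/2230 = 101.06 V.
Secondary of B: V = 101.06 × 1697/303 = 565.99 V.
I_load = 565.99/206 = 2.7475 A, so P_out = 565.99 × 2.7475 = 1555.1 W.
All ideal ⇒ P_in = P_out, so I_supply = 1555.1/120 = 13.0 A.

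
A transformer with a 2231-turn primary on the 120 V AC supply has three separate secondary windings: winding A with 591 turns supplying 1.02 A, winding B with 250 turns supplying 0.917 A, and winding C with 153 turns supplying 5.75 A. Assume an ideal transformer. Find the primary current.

V_A = 120 × 591/2231 = 31.788 V; V_B = 120 × 250/2231 = 13.447 V; V_C = 120 × 153/2231 = 8.2295 V.
P_out = V_A I_A + V_B I_B + V_C I_C = 31.788×1.02 + 13.447×0.917 + 8.2295×5.75 = 32.424 + 12.331 + 47.320 = 92.075 W.
Ideal ⇒ P_in = P_out, so I_p = P_out/V_p = 92.075/120 = 0.767 A.

I_p ≈ 0.767 A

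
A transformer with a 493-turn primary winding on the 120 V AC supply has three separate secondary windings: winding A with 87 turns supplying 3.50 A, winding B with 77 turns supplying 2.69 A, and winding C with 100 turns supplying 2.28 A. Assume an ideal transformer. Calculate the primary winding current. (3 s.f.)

I_p ≈ 1.50 A

V_A = 120 × 87/493 = 21.176 V; V_B = 120 × 77/493 = 18.742 V; V_C = 120 × 100/493 = 24.341 V.
P_out = V_A I_A + V_B I_B + V_C I_C = 21.176×3.50 + 18.742×2.69 + 24.341×2.28 = 74.118 + 50.417 + 55.497 = 180.03 W.
Ideal ⇒ P_in = P_out, so I_p = P_out/V_p = 180.03/120 = 1.50 A.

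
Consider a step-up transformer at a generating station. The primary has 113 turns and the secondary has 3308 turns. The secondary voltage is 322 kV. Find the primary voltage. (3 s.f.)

V_p/V_s = N_p/N_s, so V_p = 322000 × 113/3308 = 11000 V.

V_p ≈ 11000 V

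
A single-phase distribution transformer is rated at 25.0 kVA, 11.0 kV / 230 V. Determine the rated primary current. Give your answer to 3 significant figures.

I_p = S/V_p = 25000/11000 = 2.27 A.

I_p ≈ 2.27 A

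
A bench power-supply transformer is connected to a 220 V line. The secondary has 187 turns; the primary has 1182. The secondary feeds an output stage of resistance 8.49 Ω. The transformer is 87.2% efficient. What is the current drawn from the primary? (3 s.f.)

V_s = 220 × 187/1182 = 34.805 V.
I_s = V_s/R = 34.805/8.49 = 4.0996 A.
P_out = V_s I_s = 34.805 × 4.0996 = 142.69 W.
P_in = P_out/η = 142.69/0.872 = 163.63 W.
I_p = P_in/V_p = 163.63/220 = 0.744 A.

I_p ≈ 0.744 A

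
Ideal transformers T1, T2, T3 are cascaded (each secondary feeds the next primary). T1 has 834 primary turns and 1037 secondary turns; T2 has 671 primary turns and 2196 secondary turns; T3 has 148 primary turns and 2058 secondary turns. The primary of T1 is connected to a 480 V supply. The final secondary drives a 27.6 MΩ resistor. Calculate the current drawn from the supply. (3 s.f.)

Secondary of T1: V = 480.00 × 1037/834 = 596.83 V.
Secondary of T2: V = 596.83 × 2196/671 = 1953.3 V.
Secondary of T3: V = 1953.3 × 2058/148 = 27161 V.
I_load = 27161/(2.76×10^7) = 9.8410×10^-4 A, so P_out = 27161 × 9.8410×10^-4 = 26.729 W.
All ideal ⇒ P_in = P_out, so I_supply = 26.729/480 = 0.0557 A.

I_supply ≈ 0.0557 A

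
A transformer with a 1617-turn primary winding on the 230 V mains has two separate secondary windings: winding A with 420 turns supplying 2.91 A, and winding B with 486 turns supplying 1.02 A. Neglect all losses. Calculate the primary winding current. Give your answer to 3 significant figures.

I_p ≈ 1.06 A

V_A = 230 × 420/1617 = 59.740 V; V_B = 230 × 486/1617 = 69.128 V.
P_out = V_A I_A + V_B I_B = 59.740×2.91 + 69.128×1.02 = 173.84 + 70.511 = 244.35 W.
Ideal ⇒ P_in = P_out, so I_p = P_out/V_p = 244.35/230 = 1.06 A.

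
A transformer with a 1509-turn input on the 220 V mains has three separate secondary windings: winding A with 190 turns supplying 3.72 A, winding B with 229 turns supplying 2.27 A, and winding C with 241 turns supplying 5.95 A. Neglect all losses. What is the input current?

V_A = 220 × 190/1509 = 27.700 V; V_B = 220 × 229/1509 = 33.386 V; V_C = 220 × 241/1509 = 35.136 V.
P_out = V_A I_A + V_B I_B + V_C I_C = 27.700×3.72 + 33.386×2.27 + 35.136×5.95 = 103.05 + 75.787 + 209.06 = 387.89 W.
Ideal ⇒ P_in = P_out, so I_in = P_out/V_in = 387.89/220 = 1.76 A.

I_in ≈ 1.76 A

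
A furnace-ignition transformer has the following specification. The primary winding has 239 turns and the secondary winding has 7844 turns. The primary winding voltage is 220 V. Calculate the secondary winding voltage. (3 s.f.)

V_s ≈ 7220 V

V_s/V_p = N_s/N_p, so V_s = 220 × 7844/239 = 7220 V.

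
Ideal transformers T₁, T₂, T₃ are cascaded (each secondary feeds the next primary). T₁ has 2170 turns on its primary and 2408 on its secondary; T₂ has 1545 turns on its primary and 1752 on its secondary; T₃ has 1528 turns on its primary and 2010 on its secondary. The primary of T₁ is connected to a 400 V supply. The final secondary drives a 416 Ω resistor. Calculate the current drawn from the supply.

I_supply ≈ 2.63 A

After T₁: V = 400.00 × 2408/2170 = 443.87 V.
After T₂: V = 443.87 × 1752/1545 = 503.34 V.
After T₃: V = 503.34 × 2010/1528 = 662.12 V.
I_load = 662.12/416 = 1.5916 A, so P_out = 662.12 × 1.5916 = 1053.8 W.
All ideal ⇒ P_in = P_out, so I_supply = 1053.8/400 = 2.63 A.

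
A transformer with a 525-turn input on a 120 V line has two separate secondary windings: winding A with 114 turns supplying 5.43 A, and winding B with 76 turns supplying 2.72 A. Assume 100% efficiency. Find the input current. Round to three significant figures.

V_A = 120 × 114/525 = 26.057 V; V_B = 120 × 76/525 = 17.371 V.
P_out = V_A I_A + V_B I_B = 26.057×5.43 + 17.371×2.72 = 141.49 + 47.250 = 188.74 W.
Ideal ⇒ P_in = P_out, so I_in = P_out/V_in = 188.74/120 = 1.57 A.

I_in ≈ 1.57 A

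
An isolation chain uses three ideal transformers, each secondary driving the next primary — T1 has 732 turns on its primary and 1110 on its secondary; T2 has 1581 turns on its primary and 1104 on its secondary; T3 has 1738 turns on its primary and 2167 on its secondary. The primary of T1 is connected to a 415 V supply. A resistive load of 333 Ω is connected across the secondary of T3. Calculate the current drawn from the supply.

Secondary of T1: V = 415.00 × 1110/732 = 629.30 V.
Secondary of T2: V = 629.30 × 1104/1581 = 439.44 V.
Secondary of T3: V = 439.44 × 2167/1738 = 547.91 V.
I_load = 547.91/333 = 1.6454 A, so P_out = 547.91 × 1.6454 = 901.51 W.
All ideal ⇒ P_in = P_out, so I_supply = 901.51/415 = 2.17 A.

I_supply ≈ 2.17 A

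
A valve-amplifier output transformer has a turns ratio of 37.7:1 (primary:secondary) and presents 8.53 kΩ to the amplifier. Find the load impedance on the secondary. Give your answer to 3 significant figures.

Z_s = Z_p/(N_p/N_s)² = 8530/37.7² = 6.00 Ω.

Z_s ≈ 6.00 Ω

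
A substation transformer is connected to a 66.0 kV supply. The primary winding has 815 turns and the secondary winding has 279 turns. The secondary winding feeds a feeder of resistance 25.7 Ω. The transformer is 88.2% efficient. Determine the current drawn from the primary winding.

V_s = 66000 × 279/815 = 22594 V.
I_s = V_s/R = 22594/25.7 = 879.14 A.
P_out = V_s I_s = 22594 × 879.14 = 1.9863×10^7 W.
P_in = P_out/η = 1.9863×10^7/0.882 = 2.2521×10^7 W.
I_p = P_in/V_p = 2.2521×10^7/66000 = 341 A.

I_p ≈ 341 A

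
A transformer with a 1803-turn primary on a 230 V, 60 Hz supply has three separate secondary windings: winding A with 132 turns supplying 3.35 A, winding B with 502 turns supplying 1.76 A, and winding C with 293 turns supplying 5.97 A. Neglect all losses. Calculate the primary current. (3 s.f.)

V_A = 230 × 132/1803 = 16.839 V; V_B = 230 × 502/1803 = 64.038 V; V_C = 230 × 293/1803 = 37.377 V.
P_out = V_A I_A + V_B I_B + V_C I_C = 16.839×3.35 + 64.038×1.76 + 37.377×5.97 = 56.409 + 112.71 + 223.14 = 392.25 W.
Ideal ⇒ P_in = P_out, so I_p = P_out/V_p = 392.25/230 = 1.71 A.

I_p ≈ 1.71 A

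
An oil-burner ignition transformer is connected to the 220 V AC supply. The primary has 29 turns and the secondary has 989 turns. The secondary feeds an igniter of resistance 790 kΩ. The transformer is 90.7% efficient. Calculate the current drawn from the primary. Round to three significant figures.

I_p ≈ 0.357 A

V_s = 220 × 989/29 = 7502.8 V.
I_s = V_s/R = 7502.8/790000 = 0.0094972 A.
P_out = V_s I_s = 7502.8 × 0.0094972 = 71.255 W.
P_in = P_out/η = 71.255/0.907 = 78.561 W.
I_p = P_in/V_p = 78.561/220 = 0.357 A.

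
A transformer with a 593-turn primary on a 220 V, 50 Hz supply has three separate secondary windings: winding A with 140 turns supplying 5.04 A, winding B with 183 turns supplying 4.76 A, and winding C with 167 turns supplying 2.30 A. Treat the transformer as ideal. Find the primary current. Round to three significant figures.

I_p ≈ 3.31 A

V_A = 220 × 140/593 = 51.939 V; V_B = 220 × 183/593 = 67.892 V; V_C = 220 × 167/593 = 61.956 V.
P_out = V_A I_A + V_B I_B + V_C I_C = 51.939×5.04 + 67.892×4.76 + 61.956×2.30 = 261.77 + 323.17 + 142.50 = 727.44 W.
Ideal ⇒ P_in = P_out, so I_p = P_out/V_p = 727.44/220 = 3.31 A.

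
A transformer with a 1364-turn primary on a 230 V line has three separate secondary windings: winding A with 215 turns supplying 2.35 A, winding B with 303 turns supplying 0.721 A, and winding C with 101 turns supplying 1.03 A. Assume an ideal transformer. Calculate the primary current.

V_A = 230 × 215/1364 = 36.254 V; V_B = 230 × 303/1364 = 51.092 V; V_C = 230 × 101/1364 = 17.031 V.
P_out = V_A I_A + V_B I_B + V_C I_C = 36.254×2.35 + 51.092×0.721 + 17.031×1.03 = 85.196 + 36.838 + 17.542 = 139.58 W.
Ideal ⇒ P_in = P_out, so I_p = P_out/V_p = 139.58/230 = 0.607 A.

I_p ≈ 0.607 A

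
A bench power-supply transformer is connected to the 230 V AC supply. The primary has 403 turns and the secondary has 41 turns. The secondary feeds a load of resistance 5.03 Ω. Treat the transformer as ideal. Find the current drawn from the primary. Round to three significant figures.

I_p ≈ 0.473 A

V_s = V_p × N_s/N_p = 230 × 41/403 = 23.400 V.
I_s = V_s/R = 23.400/5.03 = 4.6520 A.
For an ideal transformer I_p N_p = I_s N_s, so I_p = 4.6520 × 41/403 = 0.473 A.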